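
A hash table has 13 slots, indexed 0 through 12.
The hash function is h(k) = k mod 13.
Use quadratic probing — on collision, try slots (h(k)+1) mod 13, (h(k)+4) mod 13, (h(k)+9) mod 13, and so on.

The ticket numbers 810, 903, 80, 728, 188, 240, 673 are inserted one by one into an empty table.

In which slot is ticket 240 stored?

10

Insert 810: h=4, slot 4 empty => index 4.
Insert 903: h=6, slot 6 empty => index 6.
Insert 80: h=2, slot 2 empty => index 2.
Insert 728: h=0, slot 0 empty => index 0.
Insert 188: h=6, slot 6 occupied => index 7.
Insert 240: h=6, slots 6,7 occupied => index 10.
Insert 673: h=10, slot 10 occupied => index 11.
Table: [728, ∅, 80, ∅, 810, ∅, 903, 188, ∅, ∅, 240, 673, ∅]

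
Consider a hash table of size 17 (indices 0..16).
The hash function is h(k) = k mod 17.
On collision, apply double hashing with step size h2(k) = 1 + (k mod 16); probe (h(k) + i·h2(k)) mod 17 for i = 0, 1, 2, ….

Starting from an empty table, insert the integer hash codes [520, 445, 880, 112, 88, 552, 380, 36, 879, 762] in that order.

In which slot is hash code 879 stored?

Insert 520: h=10, slot 10 empty → index 10.
Insert 445: h=3, slot 3 empty → index 3.
Insert 880: h=13, slot 13 empty → index 13.
Insert 112: h=10, h2=1, slot 10 occupied → index 11.
Insert 88: h=3, h2=9, slot 3 occupied → index 12.
Insert 552: h=8, slot 8 empty → index 8.
Insert 380: h=6, slot 6 empty → index 6.
Insert 36: h=2, slot 2 empty → index 2.
Insert 879: h=12, h2=16, slots 12,11,10 occupied → index 9.
Insert 762: h=14, slot 14 empty → index 14.
Table: [—, —, 36, 445, —, —, 380, —, 552, 879, 520, 112, 88, 880, 762, —, —]

9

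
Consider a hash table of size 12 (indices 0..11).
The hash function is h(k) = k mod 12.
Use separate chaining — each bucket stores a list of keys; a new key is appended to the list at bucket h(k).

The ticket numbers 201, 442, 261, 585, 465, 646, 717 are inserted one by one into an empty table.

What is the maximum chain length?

Insert 201: h=9, bucket 9 empty → new chain.
Insert 442: h=10, bucket 10 empty → new chain.
Insert 261: h=9, bucket 9 nonempty → append to chain.
Insert 585: h=9, bucket 9 nonempty → append to chain.
Insert 465: h=9, bucket 9 nonempty → append to chain.
Insert 646: h=10, bucket 10 nonempty → append to chain.
Insert 717: h=9, bucket 9 nonempty → append to chain.
Final buckets:
0: —
1: —
2: —
3: —
4: —
5: —
6: —
7: —
8: —
9: 201 -> 261 -> 585 -> 465 -> 717
10: 442 -> 646
11: —

5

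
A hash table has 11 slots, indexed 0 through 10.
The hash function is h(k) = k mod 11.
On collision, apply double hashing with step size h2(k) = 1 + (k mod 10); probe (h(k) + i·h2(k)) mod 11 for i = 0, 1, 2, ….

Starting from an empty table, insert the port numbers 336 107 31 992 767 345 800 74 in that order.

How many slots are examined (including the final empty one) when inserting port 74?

3

336 hashes to 6; slot 6 is free -> place at 6.
107 hashes to 8; slot 8 is free -> place at 8.
31 hashes to 9; slot 9 is free -> place at 9.
992 hashes to 2; slot 2 is free -> place at 2.
767 hashes to 8, h2=8; 8 taken -> place at 5.
345 hashes to 4; slot 4 is free -> place at 4.
800 hashes to 8, h2=1; 8,9 taken -> place at 10.
74 hashes to 8, h2=5; 8,2 taken -> place at 7.
Table: [—, —, 992, —, 345, 767, 336, 74, 107, 31, 800]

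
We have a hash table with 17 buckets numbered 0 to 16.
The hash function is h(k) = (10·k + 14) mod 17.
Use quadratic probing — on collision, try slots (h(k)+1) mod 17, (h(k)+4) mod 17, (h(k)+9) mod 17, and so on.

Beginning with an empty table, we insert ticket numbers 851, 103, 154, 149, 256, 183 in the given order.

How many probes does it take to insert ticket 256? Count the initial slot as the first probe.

851: h=7 -> slot 7
103: h=7, probe 7,8 -> slot 8
154: h=7, probe 7,8,11 -> slot 11
149: h=8, probe 8,9 -> slot 9
256: h=7, probe 7,8,11,16 -> slot 16
183: h=8, probe 8,9,12 -> slot 12
Table: [∅, ∅, ∅, ∅, ∅, ∅, ∅, 851, 103, 149, ∅, 154, 183, ∅, ∅, ∅, 256]

4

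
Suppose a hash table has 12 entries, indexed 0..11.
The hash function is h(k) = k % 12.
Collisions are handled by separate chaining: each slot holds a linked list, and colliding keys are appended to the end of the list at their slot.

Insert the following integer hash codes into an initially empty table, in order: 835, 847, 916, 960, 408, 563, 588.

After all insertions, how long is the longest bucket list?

3

Insert 835: h=7, bucket 7 empty -> new chain.
Insert 847: h=7, bucket 7 nonempty -> append to chain.
Insert 916: h=4, bucket 4 empty -> new chain.
Insert 960: h=0, bucket 0 empty -> new chain.
Insert 408: h=0, bucket 0 nonempty -> append to chain.
Insert 563: h=11, bucket 11 empty -> new chain.
Insert 588: h=0, bucket 0 nonempty -> append to chain.
Final buckets:
0: 960 -> 408 -> 588
1: —
2: —
3: —
4: 916
5: —
6: —
7: 835 -> 847
8: —
9: —
10: —
11: 563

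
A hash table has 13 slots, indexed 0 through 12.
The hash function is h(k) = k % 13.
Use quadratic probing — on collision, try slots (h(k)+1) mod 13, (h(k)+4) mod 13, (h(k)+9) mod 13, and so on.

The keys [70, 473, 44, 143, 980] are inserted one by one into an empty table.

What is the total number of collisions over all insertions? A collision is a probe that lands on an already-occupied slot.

70 hashes to 5; slot 5 is free => place at 5.
473 hashes to 5; 5 taken => place at 6.
44 hashes to 5; 5,6 taken => place at 9.
143 hashes to 0; slot 0 is free => place at 0.
980 hashes to 5; 5,6,9 taken => place at 1.
Table: [143, 980, —, —, —, 70, 473, —, —, 44, —, —, —]

6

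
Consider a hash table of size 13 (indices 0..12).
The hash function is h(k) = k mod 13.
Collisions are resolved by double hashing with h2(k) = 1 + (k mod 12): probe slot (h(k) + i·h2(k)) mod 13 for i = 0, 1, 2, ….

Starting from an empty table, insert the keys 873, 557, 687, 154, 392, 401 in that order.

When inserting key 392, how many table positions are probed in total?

873 hashes to 2; slot 2 is free -> place at 2.
557 hashes to 11; slot 11 is free -> place at 11.
687 hashes to 11, h2=4; 11,2 taken -> place at 6.
154 hashes to 11, h2=11; 11 taken -> place at 9.
392 hashes to 2, h2=9; 2,11 taken -> place at 7.
401 hashes to 11, h2=6; 11 taken -> place at 4.
Table: [-, -, 873, -, 401, -, 687, 392, -, 154, -, 557, -]

3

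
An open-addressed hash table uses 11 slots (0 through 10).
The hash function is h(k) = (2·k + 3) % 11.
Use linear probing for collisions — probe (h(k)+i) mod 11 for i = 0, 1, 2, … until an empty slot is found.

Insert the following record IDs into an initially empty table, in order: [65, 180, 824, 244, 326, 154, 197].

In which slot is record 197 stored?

Insert 65: h=1, slot 1 empty -> index 1.
Insert 180: h=0, slot 0 empty -> index 0.
Insert 824: h=1, slot 1 occupied -> index 2.
Insert 244: h=7, slot 7 empty -> index 7.
Insert 326: h=6, slot 6 empty -> index 6.
Insert 154: h=3, slot 3 empty -> index 3.
Insert 197: h=1, slots 1,2,3 occupied -> index 4.
Table: [180, 65, 824, 154, 197, _, 326, 244, _, _, _]

4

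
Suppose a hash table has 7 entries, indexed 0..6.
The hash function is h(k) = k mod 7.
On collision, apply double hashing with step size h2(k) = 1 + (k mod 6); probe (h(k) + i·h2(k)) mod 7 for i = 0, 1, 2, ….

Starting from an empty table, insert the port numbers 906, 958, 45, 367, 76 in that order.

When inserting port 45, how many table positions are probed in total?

Insert 906: h=3, slot 3 empty => index 3.
Insert 958: h=6, slot 6 empty => index 6.
Insert 45: h=3, h2=4, slot 3 occupied => index 0.
Insert 367: h=3, h2=2, slot 3 occupied => index 5.
Insert 76: h=6, h2=5, slot 6 occupied => index 4.
Table: [45, _, _, 906, 76, 367, 958]

2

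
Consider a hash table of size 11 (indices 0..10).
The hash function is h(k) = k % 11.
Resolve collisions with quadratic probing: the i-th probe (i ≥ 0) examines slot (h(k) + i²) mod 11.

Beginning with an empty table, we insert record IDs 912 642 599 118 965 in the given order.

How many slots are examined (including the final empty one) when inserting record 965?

912: h=10 → slot 10
642: h=4 → slot 4
599: h=5 → slot 5
118: h=8 → slot 8
965: h=8, probe 8,9 → slot 9
Table: [-, -, -, -, 642, 599, -, -, 118, 965, 912]

2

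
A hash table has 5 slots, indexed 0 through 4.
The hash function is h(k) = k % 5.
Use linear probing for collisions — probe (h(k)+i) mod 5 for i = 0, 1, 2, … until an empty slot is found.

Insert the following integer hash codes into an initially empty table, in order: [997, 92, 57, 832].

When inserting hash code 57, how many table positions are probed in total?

997: h=2 => slot 2
92: h=2, probe 2,3 => slot 3
57: h=2, probe 2,3,4 => slot 4
832: h=2, probe 2,3,4,0 => slot 0
Table: [832, ., 997, 92, 57]

3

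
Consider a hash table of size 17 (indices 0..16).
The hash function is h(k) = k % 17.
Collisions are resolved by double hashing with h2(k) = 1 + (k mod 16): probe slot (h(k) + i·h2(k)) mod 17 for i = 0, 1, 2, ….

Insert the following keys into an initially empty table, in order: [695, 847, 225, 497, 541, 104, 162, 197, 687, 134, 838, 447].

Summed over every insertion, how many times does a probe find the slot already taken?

6

Insert 695: h=15, slot 15 empty => index 15.
Insert 847: h=14, slot 14 empty => index 14.
Insert 225: h=4, slot 4 empty => index 4.
Insert 497: h=4, h2=2, slot 4 occupied => index 6.
Insert 541: h=14, h2=14, slot 14 occupied => index 11.
Insert 104: h=2, slot 2 empty => index 2.
Insert 162: h=9, slot 9 empty => index 9.
Insert 197: h=10, slot 10 empty => index 10.
Insert 687: h=7, slot 7 empty => index 7.
Insert 134: h=15, h2=7, slot 15 occupied => index 5.
Insert 838: h=5, h2=7, slot 5 occupied => index 12.
Insert 447: h=5, h2=16, slots 5,4 occupied => index 3.
Table: [—, —, 104, 447, 225, 134, 497, 687, —, 162, 197, 541, 838, —, 847, 695, —]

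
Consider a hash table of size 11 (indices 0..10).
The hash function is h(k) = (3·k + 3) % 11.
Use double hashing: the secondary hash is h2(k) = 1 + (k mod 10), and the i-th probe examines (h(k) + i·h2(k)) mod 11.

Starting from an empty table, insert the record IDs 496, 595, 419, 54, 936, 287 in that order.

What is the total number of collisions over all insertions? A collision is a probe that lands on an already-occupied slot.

496 hashes to 6; slot 6 is free => place at 6.
595 hashes to 6, h2=6; 6 taken => place at 1.
419 hashes to 6, h2=10; 6 taken => place at 5.
54 hashes to 0; slot 0 is free => place at 0.
936 hashes to 6, h2=7; 6 taken => place at 2.
287 hashes to 6, h2=8; 6 taken => place at 3.
Table: [54, 595, 936, 287, ∅, 419, 496, ∅, ∅, ∅, ∅]

4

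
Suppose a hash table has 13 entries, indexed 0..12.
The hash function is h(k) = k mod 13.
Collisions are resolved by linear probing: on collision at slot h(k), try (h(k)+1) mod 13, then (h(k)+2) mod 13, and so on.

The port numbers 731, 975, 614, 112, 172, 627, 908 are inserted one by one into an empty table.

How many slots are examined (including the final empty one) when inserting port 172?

3

731: h=3 => slot 3
975: h=0 => slot 0
614: h=3, probe 3,4 => slot 4
112: h=8 => slot 8
172: h=3, probe 3,4,5 => slot 5
627: h=3, probe 3,4,5,6 => slot 6
908: h=11 => slot 11
Table: [975, ., ., 731, 614, 172, 627, ., 112, ., ., 908, .]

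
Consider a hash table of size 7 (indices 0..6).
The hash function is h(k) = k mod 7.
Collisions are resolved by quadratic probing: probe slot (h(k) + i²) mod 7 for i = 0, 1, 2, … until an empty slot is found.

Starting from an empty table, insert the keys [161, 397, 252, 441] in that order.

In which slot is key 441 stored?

161: h=0 → slot 0
397: h=5 → slot 5
252: h=0, probe 0,1 → slot 1
441: h=0, probe 0,1,4 → slot 4
Table: [161, 252, —, —, 441, 397, —]

4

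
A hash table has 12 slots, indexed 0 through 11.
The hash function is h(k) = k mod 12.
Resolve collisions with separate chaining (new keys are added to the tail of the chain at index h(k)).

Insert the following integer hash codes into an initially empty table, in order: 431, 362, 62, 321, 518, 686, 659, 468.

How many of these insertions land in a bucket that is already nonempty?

Insert 431: h=11, bucket 11 empty -> new chain.
Insert 362: h=2, bucket 2 empty -> new chain.
Insert 62: h=2, bucket 2 nonempty -> append to chain.
Insert 321: h=9, bucket 9 empty -> new chain.
Insert 518: h=2, bucket 2 nonempty -> append to chain.
Insert 686: h=2, bucket 2 nonempty -> append to chain.
Insert 659: h=11, bucket 11 nonempty -> append to chain.
Insert 468: h=0, bucket 0 empty -> new chain.
Final buckets:
0: 468
1: _
2: 362 -> 62 -> 518 -> 686
3: _
4: _
5: _
6: _
7: _
8: _
9: 321
10: _
11: 431 -> 659

4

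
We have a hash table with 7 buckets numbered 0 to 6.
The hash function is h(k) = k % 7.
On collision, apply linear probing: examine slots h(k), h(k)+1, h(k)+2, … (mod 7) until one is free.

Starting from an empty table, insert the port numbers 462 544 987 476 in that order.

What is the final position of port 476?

Insert 462: h=0, slot 0 empty -> index 0.
Insert 544: h=5, slot 5 empty -> index 5.
Insert 987: h=0, slot 0 occupied -> index 1.
Insert 476: h=0, slots 0,1 occupied -> index 2.
Table: [462, 987, 476, _, _, 544, _]

2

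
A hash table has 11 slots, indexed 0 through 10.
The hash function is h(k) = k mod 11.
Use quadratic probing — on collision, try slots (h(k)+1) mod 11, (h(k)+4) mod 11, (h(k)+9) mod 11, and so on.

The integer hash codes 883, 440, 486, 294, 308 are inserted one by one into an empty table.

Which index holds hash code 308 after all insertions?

Insert 883: h=3, slot 3 empty → index 3.
Insert 440: h=0, slot 0 empty → index 0.
Insert 486: h=2, slot 2 empty → index 2.
Insert 294: h=8, slot 8 empty → index 8.
Insert 308: h=0, slot 0 occupied → index 1.
Table: [440, 308, 486, 883, -, -, -, -, 294, -, -]

1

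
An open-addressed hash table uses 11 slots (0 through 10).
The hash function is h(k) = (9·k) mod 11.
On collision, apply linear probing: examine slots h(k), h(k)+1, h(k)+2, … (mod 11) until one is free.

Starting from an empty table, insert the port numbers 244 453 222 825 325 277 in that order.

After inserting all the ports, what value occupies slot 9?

244: h=7 => slot 7
453: h=7, probe 7,8 => slot 8
222: h=7, probe 7,8,9 => slot 9
825: h=0 => slot 0
325: h=10 => slot 10
277: h=7, probe 7,8,9,10,0,1 => slot 1
Table: [825, 277, -, -, -, -, -, 244, 453, 222, 325]

222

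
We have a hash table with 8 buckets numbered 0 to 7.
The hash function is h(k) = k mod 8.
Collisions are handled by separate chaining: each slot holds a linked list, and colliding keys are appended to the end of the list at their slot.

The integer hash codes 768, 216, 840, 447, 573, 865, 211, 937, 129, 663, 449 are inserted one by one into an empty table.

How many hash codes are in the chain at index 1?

4

768 -> bucket 0
216 -> bucket 0 (collision)
840 -> bucket 0 (collision)
447 -> bucket 7
573 -> bucket 5
865 -> bucket 1
211 -> bucket 3
937 -> bucket 1 (collision)
129 -> bucket 1 (collision)
663 -> bucket 7 (collision)
449 -> bucket 1 (collision)
Final buckets:
0: 768 -> 216 -> 840
1: 865 -> 937 -> 129 -> 449
2: .
3: 211
4: .
5: 573
6: .
7: 447 -> 663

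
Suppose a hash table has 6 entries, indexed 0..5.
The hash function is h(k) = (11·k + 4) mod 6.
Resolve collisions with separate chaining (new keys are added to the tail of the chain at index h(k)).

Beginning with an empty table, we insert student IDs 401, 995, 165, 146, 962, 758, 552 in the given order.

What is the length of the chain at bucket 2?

401 → bucket 5
995 → bucket 5 (collision)
165 → bucket 1
146 → bucket 2
962 → bucket 2 (collision)
758 → bucket 2 (collision)
552 → bucket 4
Final buckets:
0: ∅
1: 165
2: 146 -> 962 -> 758
3: ∅
4: 552
5: 401 -> 995

3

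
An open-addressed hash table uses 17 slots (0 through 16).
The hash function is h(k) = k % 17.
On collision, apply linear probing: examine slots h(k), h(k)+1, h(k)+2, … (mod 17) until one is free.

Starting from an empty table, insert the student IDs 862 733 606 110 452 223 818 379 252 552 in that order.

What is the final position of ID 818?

4

862: h=12 → slot 12
733: h=2 → slot 2
606: h=11 → slot 11
110: h=8 → slot 8
452: h=10 → slot 10
223: h=2, probe 2,3 → slot 3
818: h=2, probe 2,3,4 → slot 4
379: h=5 → slot 5
252: h=14 → slot 14
552: h=8, probe 8,9 → slot 9
Table: [—, —, 733, 223, 818, 379, —, —, 110, 552, 452, 606, 862, —, 252, —, —]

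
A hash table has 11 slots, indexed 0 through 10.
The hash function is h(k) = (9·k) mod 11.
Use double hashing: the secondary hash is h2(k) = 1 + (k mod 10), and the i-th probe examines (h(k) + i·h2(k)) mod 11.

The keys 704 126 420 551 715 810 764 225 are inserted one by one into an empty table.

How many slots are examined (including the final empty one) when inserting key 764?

4

704 hashes to 0; slot 0 is free → place at 0.
126 hashes to 1; slot 1 is free → place at 1.
420 hashes to 7; slot 7 is free → place at 7.
551 hashes to 9; slot 9 is free → place at 9.
715 hashes to 0, h2=6; 0 taken → place at 6.
810 hashes to 8; slot 8 is free → place at 8.
764 hashes to 1, h2=5; 1,6,0 taken → place at 5.
225 hashes to 1, h2=6; 1,7 taken → place at 2.
Table: [704, 126, 225, -, -, 764, 715, 420, 810, 551, -]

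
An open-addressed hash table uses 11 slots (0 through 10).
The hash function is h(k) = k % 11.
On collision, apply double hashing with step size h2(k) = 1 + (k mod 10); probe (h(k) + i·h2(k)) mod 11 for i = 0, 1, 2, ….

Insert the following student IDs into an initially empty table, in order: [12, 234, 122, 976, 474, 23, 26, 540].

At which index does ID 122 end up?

4

12 hashes to 1; slot 1 is free → place at 1.
234 hashes to 3; slot 3 is free → place at 3.
122 hashes to 1, h2=3; 1 taken → place at 4.
976 hashes to 8; slot 8 is free → place at 8.
474 hashes to 1, h2=5; 1 taken → place at 6.
23 hashes to 1, h2=4; 1 taken → place at 5.
26 hashes to 4, h2=7; 4 taken → place at 0.
540 hashes to 1, h2=1; 1 taken → place at 2.
Table: [26, 12, 540, 234, 122, 23, 474, —, 976, —, —]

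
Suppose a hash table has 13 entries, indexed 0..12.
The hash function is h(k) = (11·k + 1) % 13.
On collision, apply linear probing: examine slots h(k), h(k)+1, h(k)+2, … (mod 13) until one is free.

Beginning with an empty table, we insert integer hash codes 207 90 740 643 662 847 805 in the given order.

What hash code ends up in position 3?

207

Insert 207: h=3, slot 3 empty -> index 3.
Insert 90: h=3, slot 3 occupied -> index 4.
Insert 740: h=3, slots 3,4 occupied -> index 5.
Insert 643: h=2, slot 2 empty -> index 2.
Insert 662: h=3, slots 3,4,5 occupied -> index 6.
Insert 847: h=10, slot 10 empty -> index 10.
Insert 805: h=3, slots 3,4,5,6 occupied -> index 7.
Table: [∅, ∅, 643, 207, 90, 740, 662, 805, ∅, ∅, 847, ∅, ∅]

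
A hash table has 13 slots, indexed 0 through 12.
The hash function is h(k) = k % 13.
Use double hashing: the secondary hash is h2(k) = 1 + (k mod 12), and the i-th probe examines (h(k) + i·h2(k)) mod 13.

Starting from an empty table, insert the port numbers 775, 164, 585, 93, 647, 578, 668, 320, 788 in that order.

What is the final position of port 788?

775 hashes to 8; slot 8 is free => place at 8.
164 hashes to 8, h2=9; 8 taken => place at 4.
585 hashes to 0; slot 0 is free => place at 0.
93 hashes to 2; slot 2 is free => place at 2.
647 hashes to 10; slot 10 is free => place at 10.
578 hashes to 6; slot 6 is free => place at 6.
668 hashes to 5; slot 5 is free => place at 5.
320 hashes to 8, h2=9; 8,4,0 taken => place at 9.
788 hashes to 8, h2=9; 8,4,0,9,5 taken => place at 1.
Table: [585, 788, 93, ∅, 164, 668, 578, ∅, 775, 320, 647, ∅, ∅]

1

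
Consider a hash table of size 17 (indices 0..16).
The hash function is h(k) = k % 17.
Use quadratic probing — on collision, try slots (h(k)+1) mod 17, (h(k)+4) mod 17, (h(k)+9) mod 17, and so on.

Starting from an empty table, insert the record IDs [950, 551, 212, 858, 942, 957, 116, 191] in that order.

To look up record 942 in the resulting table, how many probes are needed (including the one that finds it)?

950: h=15 -> slot 15
551: h=7 -> slot 7
212: h=8 -> slot 8
858: h=8, probe 8,9 -> slot 9
942: h=7, probe 7,8,11 -> slot 11
957: h=5 -> slot 5
116: h=14 -> slot 14
191: h=4 -> slot 4
Table: [—, —, —, —, 191, 957, —, 551, 212, 858, —, 942, —, —, 116, 950, —]
Lookup 942: h=7, probe 7,8,11 → found at 11.

3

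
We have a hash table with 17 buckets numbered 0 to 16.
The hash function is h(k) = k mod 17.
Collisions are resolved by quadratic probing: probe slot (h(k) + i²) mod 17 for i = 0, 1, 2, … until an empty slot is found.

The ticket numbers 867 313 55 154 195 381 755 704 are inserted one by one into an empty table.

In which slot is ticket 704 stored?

6

Insert 867: h=0, slot 0 empty => index 0.
Insert 313: h=7, slot 7 empty => index 7.
Insert 55: h=4, slot 4 empty => index 4.
Insert 154: h=1, slot 1 empty => index 1.
Insert 195: h=8, slot 8 empty => index 8.
Insert 381: h=7, slots 7,8 occupied => index 11.
Insert 755: h=7, slots 7,8,11 occupied => index 16.
Insert 704: h=7, slots 7,8,11,16 occupied => index 6.
Table: [867, 154, ∅, ∅, 55, ∅, 704, 313, 195, ∅, ∅, 381, ∅, ∅, ∅, ∅, 755]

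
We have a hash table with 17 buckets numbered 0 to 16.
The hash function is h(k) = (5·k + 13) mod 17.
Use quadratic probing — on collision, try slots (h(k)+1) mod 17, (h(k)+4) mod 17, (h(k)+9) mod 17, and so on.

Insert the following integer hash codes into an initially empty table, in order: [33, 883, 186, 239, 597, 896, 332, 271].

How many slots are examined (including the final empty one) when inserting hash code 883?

2

33 hashes to 8; slot 8 is free => place at 8.
883 hashes to 8; 8 taken => place at 9.
186 hashes to 8; 8,9 taken => place at 12.
239 hashes to 1; slot 1 is free => place at 1.
597 hashes to 6; slot 6 is free => place at 6.
896 hashes to 5; slot 5 is free => place at 5.
332 hashes to 7; slot 7 is free => place at 7.
271 hashes to 8; 8,9,12 taken => place at 0.
Table: [271, 239, -, -, -, 896, 597, 332, 33, 883, -, -, 186, -, -, -, -]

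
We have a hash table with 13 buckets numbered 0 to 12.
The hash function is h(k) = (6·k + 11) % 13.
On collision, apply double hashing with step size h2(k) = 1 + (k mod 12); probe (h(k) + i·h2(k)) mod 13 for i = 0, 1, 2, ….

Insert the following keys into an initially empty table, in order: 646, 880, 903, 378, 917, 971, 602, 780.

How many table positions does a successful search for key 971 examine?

Insert 646: h=0, slot 0 empty => index 0.
Insert 880: h=0, h2=5, slot 0 occupied => index 5.
Insert 903: h=8, slot 8 empty => index 8.
Insert 378: h=4, slot 4 empty => index 4.
Insert 917: h=1, slot 1 empty => index 1.
Insert 971: h=0, h2=12, slot 0 occupied => index 12.
Insert 602: h=9, slot 9 empty => index 9.
Insert 780: h=11, slot 11 empty => index 11.
Table: [646, 917, ., ., 378, 880, ., ., 903, 602, ., 780, 971]
Lookup 971: h=0, h2=12, probe 0,12 → found at 12.

2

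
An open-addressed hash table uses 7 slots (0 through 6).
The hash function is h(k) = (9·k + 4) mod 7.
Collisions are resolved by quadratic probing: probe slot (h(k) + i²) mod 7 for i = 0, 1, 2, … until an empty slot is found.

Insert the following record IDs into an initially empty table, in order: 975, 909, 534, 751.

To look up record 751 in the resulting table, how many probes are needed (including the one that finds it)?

975 hashes to 1; slot 1 is free -> place at 1.
909 hashes to 2; slot 2 is free -> place at 2.
534 hashes to 1; 1,2 taken -> place at 5.
751 hashes to 1; 1,2,5 taken -> place at 3.
Table: [_, 975, 909, 751, _, 534, _]
Lookup 751: h=1, probe 1,2,5,3 → found at 3.

4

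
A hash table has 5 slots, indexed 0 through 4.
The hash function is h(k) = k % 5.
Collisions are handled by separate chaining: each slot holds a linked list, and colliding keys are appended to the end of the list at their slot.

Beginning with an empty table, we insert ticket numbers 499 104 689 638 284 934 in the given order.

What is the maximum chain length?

499 → bucket 4
104 → bucket 4 (collision)
689 → bucket 4 (collision)
638 → bucket 3
284 → bucket 4 (collision)
934 → bucket 4 (collision)
Final buckets:
0: —
1: —
2: —
3: 638
4: 499 -> 104 -> 689 -> 284 -> 934

5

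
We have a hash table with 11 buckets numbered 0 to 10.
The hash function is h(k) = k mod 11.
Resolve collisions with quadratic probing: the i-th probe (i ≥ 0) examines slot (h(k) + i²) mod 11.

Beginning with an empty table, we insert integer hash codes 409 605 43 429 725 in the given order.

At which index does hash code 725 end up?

409 hashes to 2; slot 2 is free => place at 2.
605 hashes to 0; slot 0 is free => place at 0.
43 hashes to 10; slot 10 is free => place at 10.
429 hashes to 0; 0 taken => place at 1.
725 hashes to 10; 10,0 taken => place at 3.
Table: [605, 429, 409, 725, -, -, -, -, -, -, 43]

3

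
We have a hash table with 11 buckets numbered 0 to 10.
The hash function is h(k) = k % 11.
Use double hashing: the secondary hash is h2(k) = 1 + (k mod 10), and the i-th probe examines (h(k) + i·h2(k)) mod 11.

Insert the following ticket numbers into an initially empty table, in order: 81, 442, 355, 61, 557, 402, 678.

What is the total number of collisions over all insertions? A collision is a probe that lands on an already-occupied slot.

81: h=4 → slot 4
442: h=2 → slot 2
355: h=3 → slot 3
61: h=6 → slot 6
557: h=7 → slot 7
402: h=6, h2=3, probe 6,9 → slot 9
678: h=7, h2=9, probe 7,5 → slot 5
Table: [∅, ∅, 442, 355, 81, 678, 61, 557, ∅, 402, ∅]

2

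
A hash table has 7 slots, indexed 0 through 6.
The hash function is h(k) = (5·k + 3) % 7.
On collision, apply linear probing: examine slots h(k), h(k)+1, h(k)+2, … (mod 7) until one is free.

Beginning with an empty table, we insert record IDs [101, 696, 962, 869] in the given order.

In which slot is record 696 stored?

101: h=4 -> slot 4
696: h=4, probe 4,5 -> slot 5
962: h=4, probe 4,5,6 -> slot 6
869: h=1 -> slot 1
Table: [—, 869, —, —, 101, 696, 962]

5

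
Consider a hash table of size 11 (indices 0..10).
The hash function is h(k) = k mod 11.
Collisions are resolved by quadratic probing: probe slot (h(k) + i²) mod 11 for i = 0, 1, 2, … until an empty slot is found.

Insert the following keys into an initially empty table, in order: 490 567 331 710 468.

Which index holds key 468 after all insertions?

490: h=6 -> slot 6
567: h=6, probe 6,7 -> slot 7
331: h=1 -> slot 1
710: h=6, probe 6,7,10 -> slot 10
468: h=6, probe 6,7,10,4 -> slot 4
Table: [-, 331, -, -, 468, -, 490, 567, -, -, 710]

4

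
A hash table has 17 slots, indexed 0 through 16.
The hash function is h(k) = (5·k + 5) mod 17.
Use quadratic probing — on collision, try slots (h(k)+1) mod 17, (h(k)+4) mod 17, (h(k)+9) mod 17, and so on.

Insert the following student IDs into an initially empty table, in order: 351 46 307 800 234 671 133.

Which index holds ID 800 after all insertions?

Insert 351: h=9, slot 9 empty -> index 9.
Insert 46: h=14, slot 14 empty -> index 14.
Insert 307: h=10, slot 10 empty -> index 10.
Insert 800: h=10, slot 10 occupied -> index 11.
Insert 234: h=2, slot 2 empty -> index 2.
Insert 671: h=11, slot 11 occupied -> index 12.
Insert 133: h=7, slot 7 empty -> index 7.
Table: [—, —, 234, —, —, —, —, 133, —, 351, 307, 800, 671, —, 46, —, —]

11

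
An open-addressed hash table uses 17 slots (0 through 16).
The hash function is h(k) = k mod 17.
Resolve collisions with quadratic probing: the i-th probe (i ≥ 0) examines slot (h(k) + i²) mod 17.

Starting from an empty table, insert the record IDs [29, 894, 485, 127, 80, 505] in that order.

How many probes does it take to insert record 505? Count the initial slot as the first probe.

29: h=12 → slot 12
894: h=10 → slot 10
485: h=9 → slot 9
127: h=8 → slot 8
80: h=12, probe 12,13 → slot 13
505: h=12, probe 12,13,16 → slot 16
Table: [-, -, -, -, -, -, -, -, 127, 485, 894, -, 29, 80, -, -, 505]

3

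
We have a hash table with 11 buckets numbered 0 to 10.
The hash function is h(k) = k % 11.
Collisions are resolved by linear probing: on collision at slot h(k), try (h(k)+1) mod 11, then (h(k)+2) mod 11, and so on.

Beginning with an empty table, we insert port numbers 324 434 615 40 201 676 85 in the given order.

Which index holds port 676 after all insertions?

8

Insert 324: h=5, slot 5 empty → index 5.
Insert 434: h=5, slot 5 occupied → index 6.
Insert 615: h=10, slot 10 empty → index 10.
Insert 40: h=7, slot 7 empty → index 7.
Insert 201: h=3, slot 3 empty → index 3.
Insert 676: h=5, slots 5,6,7 occupied → index 8.
Insert 85: h=8, slot 8 occupied → index 9.
Table: [-, -, -, 201, -, 324, 434, 40, 676, 85, 615]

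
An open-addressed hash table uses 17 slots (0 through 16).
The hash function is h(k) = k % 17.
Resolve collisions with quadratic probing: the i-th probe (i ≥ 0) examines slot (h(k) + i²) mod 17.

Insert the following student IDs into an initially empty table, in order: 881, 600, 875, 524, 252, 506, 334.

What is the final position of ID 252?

1

881 hashes to 14; slot 14 is free → place at 14.
600 hashes to 5; slot 5 is free → place at 5.
875 hashes to 8; slot 8 is free → place at 8.
524 hashes to 14; 14 taken → place at 15.
252 hashes to 14; 14,15 taken → place at 1.
506 hashes to 13; slot 13 is free → place at 13.
334 hashes to 11; slot 11 is free → place at 11.
Table: [∅, 252, ∅, ∅, ∅, 600, ∅, ∅, 875, ∅, ∅, 334, ∅, 506, 881, 524, ∅]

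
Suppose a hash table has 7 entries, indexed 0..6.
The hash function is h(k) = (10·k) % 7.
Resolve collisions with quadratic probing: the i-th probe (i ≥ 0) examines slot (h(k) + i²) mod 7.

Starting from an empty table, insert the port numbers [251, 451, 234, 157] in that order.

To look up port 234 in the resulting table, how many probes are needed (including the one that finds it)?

2

Insert 251: h=4, slot 4 empty -> index 4.
Insert 451: h=2, slot 2 empty -> index 2.
Insert 234: h=2, slot 2 occupied -> index 3.
Insert 157: h=2, slots 2,3 occupied -> index 6.
Table: [-, -, 451, 234, 251, -, 157]
Lookup 234: h=2, probe 2,3 → found at 3.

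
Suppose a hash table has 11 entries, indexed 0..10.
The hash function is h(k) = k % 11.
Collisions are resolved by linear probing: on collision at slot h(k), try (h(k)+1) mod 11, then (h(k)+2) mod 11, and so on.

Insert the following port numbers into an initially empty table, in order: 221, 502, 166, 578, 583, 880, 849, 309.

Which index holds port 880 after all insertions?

3

221: h=1 -> slot 1
502: h=7 -> slot 7
166: h=1, probe 1,2 -> slot 2
578: h=6 -> slot 6
583: h=0 -> slot 0
880: h=0, probe 0,1,2,3 -> slot 3
849: h=2, probe 2,3,4 -> slot 4
309: h=1, probe 1,2,3,4,5 -> slot 5
Table: [583, 221, 166, 880, 849, 309, 578, 502, ∅, ∅, ∅]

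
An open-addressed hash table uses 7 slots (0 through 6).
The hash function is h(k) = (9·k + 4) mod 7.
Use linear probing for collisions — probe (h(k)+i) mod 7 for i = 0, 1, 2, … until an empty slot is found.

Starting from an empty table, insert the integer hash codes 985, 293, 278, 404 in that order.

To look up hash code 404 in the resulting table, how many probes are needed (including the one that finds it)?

4

985: h=0 -> slot 0
293: h=2 -> slot 2
278: h=0, probe 0,1 -> slot 1
404: h=0, probe 0,1,2,3 -> slot 3
Table: [985, 278, 293, 404, —, —, —]
Lookup 404: h=0, probe 0,1,2,3 → found at 3.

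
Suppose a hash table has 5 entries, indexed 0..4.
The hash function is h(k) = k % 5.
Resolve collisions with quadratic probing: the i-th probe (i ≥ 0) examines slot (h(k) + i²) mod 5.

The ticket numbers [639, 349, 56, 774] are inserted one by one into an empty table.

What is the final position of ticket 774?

639: h=4 → slot 4
349: h=4, probe 4,0 → slot 0
56: h=1 → slot 1
774: h=4, probe 4,0,3 → slot 3
Table: [349, 56, -, 774, 639]

3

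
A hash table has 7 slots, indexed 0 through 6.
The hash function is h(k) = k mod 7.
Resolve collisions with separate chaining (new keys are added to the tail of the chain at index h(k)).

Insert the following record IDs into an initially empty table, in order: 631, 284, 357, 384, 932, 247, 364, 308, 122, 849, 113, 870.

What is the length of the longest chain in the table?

3

631 → bucket 1
284 → bucket 4
357 → bucket 0
384 → bucket 6
932 → bucket 1 (collision)
247 → bucket 2
364 → bucket 0 (collision)
308 → bucket 0 (collision)
122 → bucket 3
849 → bucket 2 (collision)
113 → bucket 1 (collision)
870 → bucket 2 (collision)
Final buckets:
0: 357 -> 364 -> 308
1: 631 -> 932 -> 113
2: 247 -> 849 -> 870
3: 122
4: 284
5: .
6: 384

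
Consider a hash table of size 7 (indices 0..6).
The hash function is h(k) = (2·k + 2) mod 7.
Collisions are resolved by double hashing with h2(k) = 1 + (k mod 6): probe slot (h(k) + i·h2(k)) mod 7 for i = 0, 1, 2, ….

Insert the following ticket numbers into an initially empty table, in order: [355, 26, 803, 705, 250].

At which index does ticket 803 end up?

4

Insert 355: h=5, slot 5 empty → index 5.
Insert 26: h=5, h2=3, slot 5 occupied → index 1.
Insert 803: h=5, h2=6, slot 5 occupied → index 4.
Insert 705: h=5, h2=4, slot 5 occupied → index 2.
Insert 250: h=5, h2=5, slot 5 occupied → index 3.
Table: [_, 26, 705, 250, 803, 355, _]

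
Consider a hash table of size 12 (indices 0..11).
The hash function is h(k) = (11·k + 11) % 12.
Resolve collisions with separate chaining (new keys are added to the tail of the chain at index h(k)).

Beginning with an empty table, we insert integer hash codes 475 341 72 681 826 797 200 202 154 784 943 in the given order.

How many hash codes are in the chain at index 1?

475 → bucket 4
341 → bucket 6
72 → bucket 11
681 → bucket 2
826 → bucket 1
797 → bucket 6 (collision)
200 → bucket 3
202 → bucket 1 (collision)
154 → bucket 1 (collision)
784 → bucket 7
943 → bucket 4 (collision)
Final buckets:
0: _
1: 826 -> 202 -> 154
2: 681
3: 200
4: 475 -> 943
5: _
6: 341 -> 797
7: 784
8: _
9: _
10: _
11: 72

3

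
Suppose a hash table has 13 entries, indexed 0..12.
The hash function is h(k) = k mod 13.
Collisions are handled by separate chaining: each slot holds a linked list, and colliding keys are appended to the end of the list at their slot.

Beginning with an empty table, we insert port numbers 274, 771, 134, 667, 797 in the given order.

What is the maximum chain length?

Insert 274: h=1, bucket 1 empty -> new chain.
Insert 771: h=4, bucket 4 empty -> new chain.
Insert 134: h=4, bucket 4 nonempty -> append to chain.
Insert 667: h=4, bucket 4 nonempty -> append to chain.
Insert 797: h=4, bucket 4 nonempty -> append to chain.
Final buckets:
0: ∅
1: 274
2: ∅
3: ∅
4: 771 -> 134 -> 667 -> 797
5: ∅
6: ∅
7: ∅
8: ∅
9: ∅
10: ∅
11: ∅
12: ∅

4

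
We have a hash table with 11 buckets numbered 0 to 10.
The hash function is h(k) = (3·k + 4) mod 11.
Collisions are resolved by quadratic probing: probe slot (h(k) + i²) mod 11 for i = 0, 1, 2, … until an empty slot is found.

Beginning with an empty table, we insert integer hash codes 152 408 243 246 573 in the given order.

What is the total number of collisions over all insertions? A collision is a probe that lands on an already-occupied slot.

152 hashes to 9; slot 9 is free => place at 9.
408 hashes to 7; slot 7 is free => place at 7.
243 hashes to 7; 7 taken => place at 8.
246 hashes to 5; slot 5 is free => place at 5.
573 hashes to 7; 7,8 taken => place at 0.
Table: [573, ∅, ∅, ∅, ∅, 246, ∅, 408, 243, 152, ∅]

3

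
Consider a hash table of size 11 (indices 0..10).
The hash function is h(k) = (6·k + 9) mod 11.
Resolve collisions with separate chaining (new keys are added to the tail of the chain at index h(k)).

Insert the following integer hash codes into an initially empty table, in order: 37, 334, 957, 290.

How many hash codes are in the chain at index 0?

37 -> bucket 0
334 -> bucket 0 (collision)
957 -> bucket 9
290 -> bucket 0 (collision)
Final buckets:
0: 37 -> 334 -> 290
1: ∅
2: ∅
3: ∅
4: ∅
5: ∅
6: ∅
7: ∅
8: ∅
9: 957
10: ∅

3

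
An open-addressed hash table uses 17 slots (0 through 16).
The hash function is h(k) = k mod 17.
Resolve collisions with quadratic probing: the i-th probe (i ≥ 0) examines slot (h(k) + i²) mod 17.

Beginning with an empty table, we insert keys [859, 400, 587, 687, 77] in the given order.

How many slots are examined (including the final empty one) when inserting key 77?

859 hashes to 9; slot 9 is free => place at 9.
400 hashes to 9; 9 taken => place at 10.
587 hashes to 9; 9,10 taken => place at 13.
687 hashes to 7; slot 7 is free => place at 7.
77 hashes to 9; 9,10,13 taken => place at 1.
Table: [., 77, ., ., ., ., ., 687, ., 859, 400, ., ., 587, ., ., .]

4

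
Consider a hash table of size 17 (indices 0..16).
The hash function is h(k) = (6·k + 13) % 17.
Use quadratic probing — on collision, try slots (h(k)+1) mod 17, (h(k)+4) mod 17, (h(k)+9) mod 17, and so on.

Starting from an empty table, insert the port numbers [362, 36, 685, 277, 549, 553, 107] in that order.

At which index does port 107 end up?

0

362: h=9 -> slot 9
36: h=8 -> slot 8
685: h=9, probe 9,10 -> slot 10
277: h=9, probe 9,10,13 -> slot 13
549: h=9, probe 9,10,13,1 -> slot 1
553: h=16 -> slot 16
107: h=9, probe 9,10,13,1,8,0 -> slot 0
Table: [107, 549, —, —, —, —, —, —, 36, 362, 685, —, —, 277, —, —, 553]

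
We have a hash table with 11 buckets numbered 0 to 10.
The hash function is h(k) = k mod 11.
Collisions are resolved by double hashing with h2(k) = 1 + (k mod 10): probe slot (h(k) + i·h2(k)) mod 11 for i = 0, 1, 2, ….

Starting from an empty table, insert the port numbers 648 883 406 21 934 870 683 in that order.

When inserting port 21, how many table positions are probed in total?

Insert 648: h=10, slot 10 empty => index 10.
Insert 883: h=3, slot 3 empty => index 3.
Insert 406: h=10, h2=7, slot 10 occupied => index 6.
Insert 21: h=10, h2=2, slot 10 occupied => index 1.
Insert 934: h=10, h2=5, slot 10 occupied => index 4.
Insert 870: h=1, h2=1, slot 1 occupied => index 2.
Insert 683: h=1, h2=4, slot 1 occupied => index 5.
Table: [∅, 21, 870, 883, 934, 683, 406, ∅, ∅, ∅, 648]

2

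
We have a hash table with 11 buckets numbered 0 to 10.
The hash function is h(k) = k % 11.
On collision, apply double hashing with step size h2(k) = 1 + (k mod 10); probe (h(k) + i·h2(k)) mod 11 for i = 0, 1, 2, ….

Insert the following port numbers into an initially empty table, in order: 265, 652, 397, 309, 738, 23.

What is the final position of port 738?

265 hashes to 1; slot 1 is free → place at 1.
652 hashes to 3; slot 3 is free → place at 3.
397 hashes to 1, h2=8; 1 taken → place at 9.
309 hashes to 1, h2=10; 1 taken → place at 0.
738 hashes to 1, h2=9; 1 taken → place at 10.
23 hashes to 1, h2=4; 1 taken → place at 5.
Table: [309, 265, -, 652, -, 23, -, -, -, 397, 738]

10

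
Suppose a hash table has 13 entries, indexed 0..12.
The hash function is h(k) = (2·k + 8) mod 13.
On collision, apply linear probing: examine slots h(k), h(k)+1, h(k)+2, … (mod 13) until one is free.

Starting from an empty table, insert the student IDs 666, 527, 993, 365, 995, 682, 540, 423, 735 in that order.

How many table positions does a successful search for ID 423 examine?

5

666: h=1 => slot 1
527: h=9 => slot 9
993: h=5 => slot 5
365: h=10 => slot 10
995: h=9, probe 9,10,11 => slot 11
682: h=7 => slot 7
540: h=9, probe 9,10,11,12 => slot 12
423: h=9, probe 9,10,11,12,0 => slot 0
735: h=9, probe 9,10,11,12,0,1,2 => slot 2
Table: [423, 666, 735, ., ., 993, ., 682, ., 527, 365, 995, 540]
Lookup 423: h=9, probe 9,10,11,12,0 → found at 0.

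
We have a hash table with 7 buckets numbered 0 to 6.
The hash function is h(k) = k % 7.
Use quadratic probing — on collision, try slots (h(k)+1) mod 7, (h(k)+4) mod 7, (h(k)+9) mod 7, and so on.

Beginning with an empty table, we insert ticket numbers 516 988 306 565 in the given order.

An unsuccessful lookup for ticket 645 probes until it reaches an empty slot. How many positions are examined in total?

4

516: h=5 -> slot 5
988: h=1 -> slot 1
306: h=5, probe 5,6 -> slot 6
565: h=5, probe 5,6,2 -> slot 2
Table: [∅, 988, 565, ∅, ∅, 516, 306]
Lookup 645: h=1, probe 1,2,5,3 → slot 3 empty, not found.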